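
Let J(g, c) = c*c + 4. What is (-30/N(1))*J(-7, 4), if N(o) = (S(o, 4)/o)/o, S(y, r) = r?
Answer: -150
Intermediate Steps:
J(g, c) = 4 + c² (J(g, c) = c² + 4 = 4 + c²)
N(o) = 4/o² (N(o) = (4/o)/o = 4/o²)
(-30/N(1))*J(-7, 4) = (-30/(4/1²))*(4 + 4²) = (-30/(4*1))*(4 + 16) = -30/4*20 = -30*¼*20 = -15/2*20 = -150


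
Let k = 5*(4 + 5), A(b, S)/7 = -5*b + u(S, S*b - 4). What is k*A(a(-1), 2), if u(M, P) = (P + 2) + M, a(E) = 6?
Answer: -5670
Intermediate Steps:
u(M, P) = 2 + M + P (u(M, P) = (2 + P) + M = 2 + M + P)
A(b, S) = -14 - 35*b + 7*S + 7*S*b (A(b, S) = 7*(-5*b + (2 + S + (S*b - 4))) = 7*(-5*b + (2 + S + (-4 + S*b))) = 7*(-5*b + (-2 + S + S*b)) = 7*(-2 + S - 5*b + S*b) = -14 - 35*b + 7*S + 7*S*b)
k = 45 (k = 5*9 = 45)
k*A(a(-1), 2) = 45*(-14 - 35*6 + 7*2 + 7*2*6) = 45*(-14 - 210 + 14 + 84) = 45*(-126) = -5670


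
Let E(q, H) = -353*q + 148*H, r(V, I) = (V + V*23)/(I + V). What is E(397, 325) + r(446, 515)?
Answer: -88440697/961 ≈ -92030.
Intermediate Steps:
r(V, I) = 24*V/(I + V) (r(V, I) = (V + 23*V)/(I + V) = (24*V)/(I + V) = 24*V/(I + V))
E(397, 325) + r(446, 515) = (-353*397 + 148*325) + 24*446/(515 + 446) = (-140141 + 48100) + 24*446/961 = -92041 + 24*446*(1/961) = -92041 + 10704/961 = -88440697/961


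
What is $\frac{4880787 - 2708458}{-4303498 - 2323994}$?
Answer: $- \frac{2172329}{6627492} \approx -0.32778$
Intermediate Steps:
$\frac{4880787 - 2708458}{-4303498 - 2323994} = \frac{2172329}{-6627492} = 2172329 \left(- \frac{1}{6627492}\right) = - \frac{2172329}{6627492}$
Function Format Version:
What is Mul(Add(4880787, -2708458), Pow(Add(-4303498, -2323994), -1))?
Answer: Rational(-2172329, 6627492) ≈ -0.32778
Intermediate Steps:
Mul(Add(4880787, -2708458), Pow(Add(-4303498, -2323994), -1)) = Mul(2172329, Pow(-6627492, -1)) = Mul(2172329, Rational(-1, 6627492)) = Rational(-2172329, 6627492)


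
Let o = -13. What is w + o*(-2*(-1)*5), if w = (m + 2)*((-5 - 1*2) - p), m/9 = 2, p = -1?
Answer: -250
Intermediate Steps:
m = 18 (m = 9*2 = 18)
w = -120 (w = (18 + 2)*((-5 - 1*2) - 1*(-1)) = 20*((-5 - 2) + 1) = 20*(-7 + 1) = 20*(-6) = -120)
w + o*(-2*(-1)*5) = -120 - 13*(-2*(-1))*5 = -120 - 26*5 = -120 - 13*10 = -120 - 130 = -250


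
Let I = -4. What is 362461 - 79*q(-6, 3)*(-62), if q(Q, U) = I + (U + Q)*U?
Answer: 298787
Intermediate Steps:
q(Q, U) = -4 + U*(Q + U) (q(Q, U) = -4 + (U + Q)*U = -4 + (Q + U)*U = -4 + U*(Q + U))
362461 - 79*q(-6, 3)*(-62) = 362461 - 79*(-4 + 3² - 6*3)*(-62) = 362461 - 79*(-4 + 9 - 18)*(-62) = 362461 - 79*(-13)*(-62) = 362461 - (-1027)*(-62) = 362461 - 1*63674 = 362461 - 63674 = 298787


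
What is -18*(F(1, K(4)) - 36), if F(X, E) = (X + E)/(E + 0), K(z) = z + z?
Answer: 2511/4 ≈ 627.75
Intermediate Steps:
K(z) = 2*z
F(X, E) = (E + X)/E
-18*(F(1, K(4)) - 36) = -18*((2*4 + 1)/((2*4)) - 36) = -18*((8 + 1)/8 - 36) = -18*((1/8)*9 - 36) = -18*(9/8 - 36) = -18*(-279/8) = 2511/4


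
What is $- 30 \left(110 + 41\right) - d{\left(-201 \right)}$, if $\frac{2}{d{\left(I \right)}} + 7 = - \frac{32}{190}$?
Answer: $- \frac{3084740}{681} \approx -4529.7$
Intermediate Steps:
$d{\left(I \right)} = - \frac{190}{681}$ ($d{\left(I \right)} = \frac{2}{-7 - \frac{32}{190}} = \frac{2}{-7 - \frac{16}{95}} = \frac{2}{- \frac{681}{95}} = 2 \left(- \frac{95}{681}\right) = - \frac{190}{681}$)
$- 30 \left(110 + 41\right) - d{\left(-201 \right)} = - 30 \left(110 + 41\right) - - \frac{190}{681} = \left(-30\right) 151 + \frac{190}{681} = -4530 + \frac{190}{681} = - \frac{3084740}{681}$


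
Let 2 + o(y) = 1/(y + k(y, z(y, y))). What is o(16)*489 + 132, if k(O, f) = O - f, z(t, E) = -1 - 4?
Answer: -30813/37 ≈ -832.78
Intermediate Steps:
z(t, E) = -5
o(y) = -2 + 1/(5 + 2*y) (o(y) = -2 + 1/(y + (y - 1*(-5))) = -2 + 1/(y + (y + 5)) = -2 + 1/(y + (5 + y)) = -2 + 1/(5 + 2*y))
o(16)*489 + 132 = ((-9 - 4*16)/(5 + 2*16))*489 + 132 = ((-9 - 64)/(5 + 32))*489 + 132 = (-73/37)*489 + 132 = ((1/37)*(-73))*489 + 132 = -73/37*489 + 132 = -35697/37 + 132 = -30813/37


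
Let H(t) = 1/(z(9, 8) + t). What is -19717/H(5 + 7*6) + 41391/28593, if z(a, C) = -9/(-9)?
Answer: -334084337/353 ≈ -9.4641e+5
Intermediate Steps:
z(a, C) = 1 (z(a, C) = -9*(-1/9) = 1)
H(t) = 1/(1 + t)
-19717/H(5 + 7*6) + 41391/28593 = -(118302 + 828114) + 41391/28593 = -19717/(1/(1 + (5 + 42))) + 41391*(1/28593) = -19717/(1/(1 + 47)) + 511/353 = -19717/(1/48) + 511/353 = -19717/1/48 + 511/353 = -19717*48 + 511/353 = -946416 + 511/353 = -334084337/353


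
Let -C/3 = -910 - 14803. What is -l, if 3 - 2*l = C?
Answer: 23568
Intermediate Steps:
C = 47139 (C = -3*(-910 - 14803) = -3*(-15713) = 47139)
l = -23568 (l = 3/2 - ½*47139 = 3/2 - 47139/2 = -23568)
-l = -1*(-23568) = 23568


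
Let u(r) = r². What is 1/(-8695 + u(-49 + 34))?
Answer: -1/8470 ≈ -0.00011806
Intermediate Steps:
1/(-8695 + u(-49 + 34)) = 1/(-8695 + (-49 + 34)²) = 1/(-8695 + (-15)²) = 1/(-8695 + 225) = 1/(-8470) = -1/8470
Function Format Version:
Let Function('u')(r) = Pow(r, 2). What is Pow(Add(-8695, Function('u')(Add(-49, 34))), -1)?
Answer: Rational(-1, 8470) ≈ -0.00011806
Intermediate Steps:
Pow(Add(-8695, Function('u')(Add(-49, 34))), -1) = Pow(Add(-8695, Pow(Add(-49, 34), 2)), -1) = Pow(Add(-8695, Pow(-15, 2)), -1) = Pow(Add(-8695, 225), -1) = Pow(-8470, -1) = Rational(-1, 8470)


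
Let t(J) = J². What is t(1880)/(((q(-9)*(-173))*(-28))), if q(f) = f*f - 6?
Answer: 35344/3633 ≈ 9.7286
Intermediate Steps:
q(f) = -6 + f² (q(f) = f² - 6 = -6 + f²)
t(1880)/(((q(-9)*(-173))*(-28))) = 1880²/((((-6 + (-9)²)*(-173))*(-28))) = 3534400/((((-6 + 81)*(-173))*(-28))) = 3534400/(((75*(-173))*(-28))) = 3534400/((-12975*(-28))) = 3534400/363300 = 3534400*(1/363300) = 35344/3633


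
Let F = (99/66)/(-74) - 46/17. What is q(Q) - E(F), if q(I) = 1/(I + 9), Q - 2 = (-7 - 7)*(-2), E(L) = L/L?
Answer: -38/39 ≈ -0.97436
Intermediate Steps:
F = -6859/2516 (F = (99*(1/66))*(-1/74) - 46*1/17 = (3/2)*(-1/74) - 46/17 = -3/148 - 46/17 = -6859/2516 ≈ -2.7262)
E(L) = 1
Q = 30 (Q = 2 + (-7 - 7)*(-2) = 2 - 14*(-2) = 2 + 28 = 30)
q(I) = 1/(9 + I)
q(Q) - E(F) = 1/(9 + 30) - 1*1 = 1/39 - 1 = -38/39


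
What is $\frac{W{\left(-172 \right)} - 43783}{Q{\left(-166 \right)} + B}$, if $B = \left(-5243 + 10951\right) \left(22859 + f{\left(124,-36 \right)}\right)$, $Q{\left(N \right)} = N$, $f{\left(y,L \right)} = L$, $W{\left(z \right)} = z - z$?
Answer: $- \frac{43783}{130273518} \approx -0.00033608$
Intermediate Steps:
$W{\left(z \right)} = 0$
$B = 130273684$ ($B = \left(-5243 + 10951\right) \left(22859 - 36\right) = 5708 \cdot 22823 = 130273684$)
$\frac{W{\left(-172 \right)} - 43783}{Q{\left(-166 \right)} + B} = \frac{0 - 43783}{-166 + 130273684} = - \frac{43783}{130273518}$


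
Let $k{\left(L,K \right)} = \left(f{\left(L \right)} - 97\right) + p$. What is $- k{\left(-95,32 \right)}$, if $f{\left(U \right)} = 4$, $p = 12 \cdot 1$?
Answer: $81$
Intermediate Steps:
$p = 12$
$k{\left(L,K \right)} = -81$ ($k{\left(L,K \right)} = \left(4 - 97\right) + 12 = -93 + 12 = -81$)
$- k{\left(-95,32 \right)} = \left(-1\right) \left(-81\right) = 81$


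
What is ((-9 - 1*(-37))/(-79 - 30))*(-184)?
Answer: 5152/109 ≈ 47.266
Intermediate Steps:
((-9 - 1*(-37))/(-79 - 30))*(-184) = ((-9 + 37)/(-109))*(-184) = -1/109*28*(-184) = -28/109*(-184) = 5152/109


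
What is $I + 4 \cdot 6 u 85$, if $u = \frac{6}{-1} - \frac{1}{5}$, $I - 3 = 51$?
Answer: $-12594$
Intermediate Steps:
$I = 54$ ($I = 3 + 51 = 54$)
$u = - \frac{31}{5}$ ($u = 6 \left(-1\right) - \frac{1}{5} = -6 - \frac{1}{5} = - \frac{31}{5} \approx -6.2$)
$I + 4 \cdot 6 u 85 = 54 + 4 \cdot 6 \left(- \frac{31}{5}\right) 85 = 54 + 24 \left(- \frac{31}{5}\right) 85 = 54 - 12648 = -12594$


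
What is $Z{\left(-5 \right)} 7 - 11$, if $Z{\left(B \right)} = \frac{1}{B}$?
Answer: $- \frac{62}{5} \approx -12.4$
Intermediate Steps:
$Z{\left(-5 \right)} 7 - 11 = \frac{1}{-5} \cdot 7 - 11 = \left(- \frac{1}{5}\right) 7 - 11 = - \frac{7}{5} - 11 = - \frac{62}{5}$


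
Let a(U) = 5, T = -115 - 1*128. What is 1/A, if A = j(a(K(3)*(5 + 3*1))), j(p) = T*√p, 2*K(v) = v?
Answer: -√5/1215 ≈ -0.0018404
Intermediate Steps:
T = -243 (T = -115 - 128 = -243)
K(v) = v/2
j(p) = -243*√p
A = -243*√5 ≈ -543.36
1/A = 1/(-243*√5) = -√5/1215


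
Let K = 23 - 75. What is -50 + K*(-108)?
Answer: 5566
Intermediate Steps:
K = -52
-50 + K*(-108) = -50 - 52*(-108) = -50 + 5616 = 5566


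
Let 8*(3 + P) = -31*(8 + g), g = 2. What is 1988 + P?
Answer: 7785/4 ≈ 1946.3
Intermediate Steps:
P = -167/4 (P = -3 + (-31*(8 + 2))/8 = -3 + (-31*10)/8 = -3 + (⅛)*(-310) = -3 - 155/4 = -167/4 ≈ -41.750)
1988 + P = 1988 - 167/4 = 7785/4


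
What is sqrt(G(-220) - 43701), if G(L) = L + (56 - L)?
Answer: I*sqrt(43645) ≈ 208.91*I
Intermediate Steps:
G(L) = 56
sqrt(G(-220) - 43701) = sqrt(56 - 43701) = sqrt(-43645) = I*sqrt(43645)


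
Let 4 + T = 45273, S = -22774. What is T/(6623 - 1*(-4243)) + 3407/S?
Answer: 248483936/61865571 ≈ 4.0165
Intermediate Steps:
T = 45269 (T = -4 + 45273 = 45269)
T/(6623 - 1*(-4243)) + 3407/S = 45269/(6623 - 1*(-4243)) + 3407/(-22774) = 45269/(6623 + 4243) + 3407*(-1/22774) = 45269/10866 - 3407/22774 = 248483936/61865571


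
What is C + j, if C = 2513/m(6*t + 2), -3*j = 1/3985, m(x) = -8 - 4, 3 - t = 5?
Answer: -3338103/15940 ≈ -209.42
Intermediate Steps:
t = -2 (t = 3 - 1*5 = 3 - 5 = -2)
m(x) = -12
j = -1/11955 (j = -1/3/3985 = -1/3*1/3985 = -1/11955 ≈ -8.3647e-5)
C = -2513/12 (C = 2513/(-12) = 2513*(-1/12) = -2513/12 ≈ -209.42)
C + j = -2513/12 - 1/11955 = -3338103/15940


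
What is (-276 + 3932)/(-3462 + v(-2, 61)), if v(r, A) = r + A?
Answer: -3656/3403 ≈ -1.0743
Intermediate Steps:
v(r, A) = A + r
(-276 + 3932)/(-3462 + v(-2, 61)) = (-276 + 3932)/(-3462 + (61 - 2)) = 3656/(-3462 + 59) = 3656/(-3403) = 3656*(-1/3403) = -3656/3403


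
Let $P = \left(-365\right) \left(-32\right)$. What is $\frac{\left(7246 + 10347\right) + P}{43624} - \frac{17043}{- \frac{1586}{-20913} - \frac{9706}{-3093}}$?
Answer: $- \frac{1335704307046765}{251912938984} \approx -5302.2$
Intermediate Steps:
$P = 11680$
$\frac{\left(7246 + 10347\right) + P}{43624} - \frac{17043}{- \frac{1586}{-20913} - \frac{9706}{-3093}} = \frac{\left(7246 + 10347\right) + 11680}{43624} - \frac{17043}{- \frac{1586}{-20913} - \frac{9706}{-3093}} = \left(17593 + 11680\right) \frac{1}{43624} - \frac{17043}{\left(-1586\right) \left(- \frac{1}{20913}\right) - - \frac{9706}{3093}} = 29273 \cdot \frac{1}{43624} - \frac{17043}{\frac{1586}{20913} + \frac{9706}{3093}} = \frac{29273}{43624} - \frac{17043}{\frac{23098564}{7187101}} = \frac{29273}{43624} - \frac{122489762343}{23098564} = - \frac{1335704307046765}{251912938984}$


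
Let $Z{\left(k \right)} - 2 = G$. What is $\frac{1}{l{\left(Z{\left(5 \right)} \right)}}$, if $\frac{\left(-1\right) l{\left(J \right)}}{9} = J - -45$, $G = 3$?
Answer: $- \frac{1}{450} \approx -0.0022222$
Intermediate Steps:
$Z{\left(k \right)} = 5$ ($Z{\left(k \right)} = 2 + 3 = 5$)
$l{\left(J \right)} = -405 - 9 J$ ($l{\left(J \right)} = - 9 \left(J - -45\right) = - 9 \left(J + 45\right) = - 9 \left(45 + J\right) = -405 - 9 J$)
$\frac{1}{l{\left(Z{\left(5 \right)} \right)}} = \frac{1}{-405 - 45} = \frac{1}{-450} = - \frac{1}{450}$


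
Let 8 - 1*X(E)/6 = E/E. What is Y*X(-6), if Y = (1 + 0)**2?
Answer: 42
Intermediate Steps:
X(E) = 42 (X(E) = 48 - 6*E/E = 48 - 6*1 = 48 - 6 = 42)
Y = 1 (Y = 1**2 = 1)
Y*X(-6) = 1*42 = 42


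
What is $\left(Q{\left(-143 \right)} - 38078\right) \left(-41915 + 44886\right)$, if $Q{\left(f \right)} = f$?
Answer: $-113554591$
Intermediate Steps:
$\left(Q{\left(-143 \right)} - 38078\right) \left(-41915 + 44886\right) = \left(-143 - 38078\right) \left(-41915 + 44886\right) = \left(-143 - 38078\right) 2971 = \left(-38221\right) 2971 = -113554591$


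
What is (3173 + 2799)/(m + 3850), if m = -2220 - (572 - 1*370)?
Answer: 1493/357 ≈ 4.1821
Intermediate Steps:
m = -2422 (m = -2220 - (572 - 370) = -2220 - 1*202 = -2220 - 202 = -2422)
(3173 + 2799)/(m + 3850) = (3173 + 2799)/(-2422 + 3850) = 5972/1428 = 5972*(1/1428) = 1493/357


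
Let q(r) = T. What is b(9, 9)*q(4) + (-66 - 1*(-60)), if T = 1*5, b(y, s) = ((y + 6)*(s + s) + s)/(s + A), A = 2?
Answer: 1329/11 ≈ 120.82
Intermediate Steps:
b(y, s) = (s + 2*s*(6 + y))/(2 + s) (b(y, s) = ((y + 6)*(s + s) + s)/(s + 2) = ((6 + y)*(2*s) + s)/(2 + s) = (2*s*(6 + y) + s)/(2 + s) = (s + 2*s*(6 + y))/(2 + s))
T = 5
q(r) = 5
b(9, 9)*q(4) + (-66 - 1*(-60)) = (9*(13 + 2*9)/(2 + 9))*5 + (-66 - 1*(-60)) = (9*(13 + 18)/11)*5 + (-66 + 60) = (9*(1/11)*31)*5 - 6 = (279/11)*5 - 6 = 1395/11 - 6 = 1329/11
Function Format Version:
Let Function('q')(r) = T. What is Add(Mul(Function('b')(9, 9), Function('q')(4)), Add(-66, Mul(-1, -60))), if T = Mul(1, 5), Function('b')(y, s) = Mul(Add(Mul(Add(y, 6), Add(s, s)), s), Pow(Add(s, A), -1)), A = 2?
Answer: Rational(1329, 11) ≈ 120.82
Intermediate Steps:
Function('b')(y, s) = Mul(Pow(Add(2, s), -1), Add(s, Mul(2, s, Add(6, y)))) (Function('b')(y, s) = Mul(Add(Mul(Add(y, 6), Add(s, s)), s), Pow(Add(s, 2), -1)) = Mul(Add(Mul(Add(6, y), Mul(2, s)), s), Pow(Add(2, s), -1)) = Mul(Add(Mul(2, s, Add(6, y)), s), Pow(Add(2, s), -1)) = Mul(Add(s, Mul(2, s, Add(6, y))), Pow(Add(2, s), -1)) = Mul(Pow(Add(2, s), -1), Add(s, Mul(2, s, Add(6, y)))))
T = 5
Function('q')(r) = 5
Add(Mul(Function('b')(9, 9), Function('q')(4)), Add(-66, Mul(-1, -60))) = Add(Mul(Mul(9, Pow(Add(2, 9), -1), Add(13, Mul(2, 9))), 5), Add(-66, Mul(-1, -60))) = Add(Mul(Mul(9, Pow(11, -1), Add(13, 18)), 5), Add(-66, 60)) = Add(Mul(Mul(9, Rational(1, 11), 31), 5), -6) = Add(Mul(Rational(279, 11), 5), -6) = Add(Rational(1395, 11), -6) = Rational(1329, 11)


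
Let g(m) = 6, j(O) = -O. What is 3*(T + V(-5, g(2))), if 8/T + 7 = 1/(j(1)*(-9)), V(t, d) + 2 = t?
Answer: -759/31 ≈ -24.484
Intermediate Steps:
V(t, d) = -2 + t
T = -36/31 (T = 8/(-7 + 1/(-1*1*(-9))) = 8/(-7 + 1/(-1*(-9))) = 8/(-7 + 1/9) = 8/(-62/9) = 8*(-9/62) = -36/31 ≈ -1.1613)
3*(T + V(-5, g(2))) = 3*(-36/31 + (-2 - 5)) = 3*(-36/31 - 7) = 3*(-253/31) = -759/31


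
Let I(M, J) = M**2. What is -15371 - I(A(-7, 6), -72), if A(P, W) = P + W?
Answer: -15372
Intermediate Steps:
-15371 - I(A(-7, 6), -72) = -15371 - (-7 + 6)**2 = -15371 - 1*(-1)**2 = -15371 - 1*1 = -15371 - 1 = -15372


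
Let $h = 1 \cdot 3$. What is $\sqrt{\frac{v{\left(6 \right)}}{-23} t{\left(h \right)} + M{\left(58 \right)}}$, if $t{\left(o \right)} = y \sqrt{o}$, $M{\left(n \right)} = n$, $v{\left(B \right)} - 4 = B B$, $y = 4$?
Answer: $\frac{\sqrt{30682 - 3680 \sqrt{3}}}{23} \approx 6.7787$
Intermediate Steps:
$v{\left(B \right)} = 4 + B^{2}$ ($v{\left(B \right)} = 4 + B B = 4 + B^{2}$)
$h = 3$
$t{\left(o \right)} = 4 \sqrt{o}$
$\sqrt{\frac{v{\left(6 \right)}}{-23} t{\left(h \right)} + M{\left(58 \right)}} = \sqrt{\frac{4 + 6^{2}}{-23} \cdot 4 \sqrt{3} + 58} = \sqrt{- \frac{4 + 36}{23} \cdot 4 \sqrt{3} + 58} = \sqrt{\left(- \frac{1}{23}\right) 40 \cdot 4 \sqrt{3} + 58} = \sqrt{- \frac{40 \cdot 4 \sqrt{3}}{23} + 58} = \sqrt{- \frac{160 \sqrt{3}}{23} + 58} = \sqrt{58 - \frac{160 \sqrt{3}}{23}}$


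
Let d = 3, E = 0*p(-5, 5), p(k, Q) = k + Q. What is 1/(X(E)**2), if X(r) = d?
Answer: 1/9 ≈ 0.11111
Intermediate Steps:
p(k, Q) = Q + k
E = 0 (E = 0*(5 - 5) = 0*0 = 0)
X(r) = 3
1/(X(E)**2) = 1/(3**2) = 1/9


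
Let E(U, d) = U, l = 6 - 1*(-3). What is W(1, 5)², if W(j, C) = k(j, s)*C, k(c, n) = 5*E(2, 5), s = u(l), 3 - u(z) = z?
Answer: 2500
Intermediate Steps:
l = 9 (l = 6 + 3 = 9)
u(z) = 3 - z
s = -6 (s = 3 - 1*9 = 3 - 9 = -6)
k(c, n) = 10 (k(c, n) = 5*2 = 10)
W(j, C) = 10*C
W(1, 5)² = (10*5)² = 50² = 2500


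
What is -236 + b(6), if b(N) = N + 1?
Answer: -229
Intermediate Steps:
b(N) = 1 + N
-236 + b(6) = -236 + (1 + 6) = -236 + 7 = -229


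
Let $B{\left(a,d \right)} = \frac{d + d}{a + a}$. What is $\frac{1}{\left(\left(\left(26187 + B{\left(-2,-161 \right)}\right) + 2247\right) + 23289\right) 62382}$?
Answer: $\frac{1}{3231605937} \approx 3.0944 \cdot 10^{-10}$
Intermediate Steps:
$B{\left(a,d \right)} = \frac{d}{a}$ ($B{\left(a,d \right)} = \frac{2 d}{2 a} = 2 d \frac{1}{2 a} = \frac{d}{a}$)
$\frac{1}{\left(\left(\left(26187 + B{\left(-2,-161 \right)}\right) + 2247\right) + 23289\right) 62382} = \frac{1}{\left(\left(\left(26187 - \frac{161}{-2}\right) + 2247\right) + 23289\right) 62382} = \frac{1}{\left(\left(26187 - - \frac{161}{2}\right) + 2247\right) + 23289} \cdot \frac{1}{62382} = \frac{1}{\left(\left(26187 + \frac{161}{2}\right) + 2247\right) + 23289} \cdot \frac{1}{62382} = \frac{1}{\left(\frac{52535}{2} + 2247\right) + 23289} \cdot \frac{1}{62382} = \frac{1}{\frac{57029}{2} + 23289} \cdot \frac{1}{62382} = \frac{1}{\frac{103607}{2}} \cdot \frac{1}{62382} = \frac{2}{103607} \cdot \frac{1}{62382} = \frac{1}{3231605937}$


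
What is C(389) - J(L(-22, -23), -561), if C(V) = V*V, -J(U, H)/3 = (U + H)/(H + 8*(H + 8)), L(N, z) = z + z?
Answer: 754337006/4985 ≈ 1.5132e+5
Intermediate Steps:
L(N, z) = 2*z
J(U, H) = -3*(H + U)/(64 + 9*H) (J(U, H) = -3*(U + H)/(H + 8*(H + 8)) = -3*(H + U)/(H + 8*(8 + H)) = -3*(H + U)/(H + (64 + 8*H)) = -3*(H + U)/(64 + 9*H))
C(V) = V²
C(389) - J(L(-22, -23), -561) = 389² - 3*(-1*(-561) - 2*(-23))/(64 + 9*(-561)) = 151321 - 3*(561 - 1*(-46))/(64 - 5049) = 151321 - 3*(561 + 46)/(-4985) = 151321 - 3*(-1)*607/4985 = 151321 - 1*(-1821/4985) = 151321 + 1821/4985 = 754337006/4985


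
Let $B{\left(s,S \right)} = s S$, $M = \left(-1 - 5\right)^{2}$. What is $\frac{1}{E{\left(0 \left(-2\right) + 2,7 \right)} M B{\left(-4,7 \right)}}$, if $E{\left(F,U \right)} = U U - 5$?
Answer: $- \frac{1}{44352} \approx -2.2547 \cdot 10^{-5}$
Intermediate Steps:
$M = 36$ ($M = \left(-6\right)^{2} = 36$)
$E{\left(F,U \right)} = -5 + U^{2}$ ($E{\left(F,U \right)} = U^{2} - 5 = -5 + U^{2}$)
$B{\left(s,S \right)} = S s$
$\frac{1}{E{\left(0 \left(-2\right) + 2,7 \right)} M B{\left(-4,7 \right)}} = \frac{1}{\left(-5 + 7^{2}\right) 36 \cdot 7 \left(-4\right)} = \frac{1}{\left(-5 + 49\right) 36 \left(-28\right)} = \frac{1}{44 \cdot 36 \left(-28\right)} = \frac{1}{1584 \left(-28\right)} = \frac{1}{-44352} = - \frac{1}{44352}$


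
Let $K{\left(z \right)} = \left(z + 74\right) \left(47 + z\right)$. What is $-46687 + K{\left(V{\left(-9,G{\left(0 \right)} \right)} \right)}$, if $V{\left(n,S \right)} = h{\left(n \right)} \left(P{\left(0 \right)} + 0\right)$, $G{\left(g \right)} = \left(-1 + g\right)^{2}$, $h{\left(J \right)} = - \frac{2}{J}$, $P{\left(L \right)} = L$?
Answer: $-43209$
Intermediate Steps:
$V{\left(n,S \right)} = 0$ ($V{\left(n,S \right)} = - \frac{2}{n} \left(0 + 0\right) = - \frac{2}{n} 0 = 0$)
$K{\left(z \right)} = \left(47 + z\right) \left(74 + z\right)$ ($K{\left(z \right)} = \left(74 + z\right) \left(47 + z\right) = \left(47 + z\right) \left(74 + z\right)$)
$-46687 + K{\left(V{\left(-9,G{\left(0 \right)} \right)} \right)} = -46687 + \left(3478 + 0^{2} + 121 \cdot 0\right) = -46687 + \left(3478 + 0 + 0\right) = -46687 + 3478 = -43209$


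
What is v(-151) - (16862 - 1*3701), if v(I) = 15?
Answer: -13146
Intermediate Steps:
v(-151) - (16862 - 1*3701) = 15 - (16862 - 1*3701) = 15 - (16862 - 3701) = 15 - 1*13161 = 15 - 13161 = -13146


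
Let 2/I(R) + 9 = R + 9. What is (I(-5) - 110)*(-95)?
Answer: 10488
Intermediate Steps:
I(R) = 2/R (I(R) = 2/(-9 + (R + 9)) = 2/(-9 + (9 + R)) = 2/R)
(I(-5) - 110)*(-95) = (2/(-5) - 110)*(-95) = (2*(-⅕) - 110)*(-95) = (-⅖ - 110)*(-95) = -552/5*(-95) = 10488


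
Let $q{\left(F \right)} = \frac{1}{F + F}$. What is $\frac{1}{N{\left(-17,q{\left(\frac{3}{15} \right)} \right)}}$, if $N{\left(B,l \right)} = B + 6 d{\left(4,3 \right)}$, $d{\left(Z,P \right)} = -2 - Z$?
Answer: $- \frac{1}{53} \approx -0.018868$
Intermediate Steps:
$q{\left(F \right)} = \frac{1}{2 F}$
$N{\left(B,l \right)} = -36 + B$ ($N{\left(B,l \right)} = B + 6 \left(-2 - 4\right) = B + 6 \left(-6\right) = B - 36 = -36 + B$)
$\frac{1}{N{\left(-17,q{\left(\frac{3}{15} \right)} \right)}} = \frac{1}{-36 - 17} = \frac{1}{-53} = - \frac{1}{53}$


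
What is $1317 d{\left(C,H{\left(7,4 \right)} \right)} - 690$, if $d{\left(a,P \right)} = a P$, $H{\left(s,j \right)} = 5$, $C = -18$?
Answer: $-119220$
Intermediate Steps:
$d{\left(a,P \right)} = P a$
$1317 d{\left(C,H{\left(7,4 \right)} \right)} - 690 = 1317 \cdot 5 \left(-18\right) - 690 = 1317 \left(-90\right) - 690 = -118530 - 690 = -119220$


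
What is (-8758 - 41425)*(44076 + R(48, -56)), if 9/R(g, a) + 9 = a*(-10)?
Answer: -1218738566955/551 ≈ -2.2119e+9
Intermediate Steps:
R(g, a) = 9/(-9 - 10*a) (R(g, a) = 9/(-9 + a*(-10)) = 9/(-9 - 10*a))
(-8758 - 41425)*(44076 + R(48, -56)) = (-8758 - 41425)*(44076 - 9/(9 + 10*(-56))) = -50183*(44076 - 9/(9 - 560)) = -50183*(44076 - 9/(-551)) = -50183*(44076 - 9*(-1/551)) = -50183*(44076 + 9/551) = -50183*24285885/551 = -1218738566955/551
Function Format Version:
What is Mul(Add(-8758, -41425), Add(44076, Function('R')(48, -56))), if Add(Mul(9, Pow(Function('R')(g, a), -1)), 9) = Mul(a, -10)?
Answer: Rational(-1218738566955, 551) ≈ -2.2119e+9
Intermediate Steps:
Function('R')(g, a) = Mul(9, Pow(Add(-9, Mul(-10, a)), -1)) (Function('R')(g, a) = Mul(9, Pow(Add(-9, Mul(a, -10)), -1)) = Mul(9, Pow(Add(-9, Mul(-10, a)), -1)))
Mul(Add(-8758, -41425), Add(44076, Function('R')(48, -56))) = Mul(Add(-8758, -41425), Add(44076, Mul(-9, Pow(Add(9, Mul(10, -56)), -1)))) = Mul(-50183, Add(44076, Mul(-9, Pow(Add(9, -560), -1)))) = Mul(-50183, Add(44076, Mul(-9, Pow(-551, -1)))) = Mul(-50183, Add(44076, Mul(-9, Rational(-1, 551)))) = Mul(-50183, Add(44076, Rational(9, 551))) = Mul(-50183, Rational(24285885, 551)) = Rational(-1218738566955, 551)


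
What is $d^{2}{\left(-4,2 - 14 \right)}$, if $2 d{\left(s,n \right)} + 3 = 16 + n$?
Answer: $\frac{1}{4} \approx 0.25$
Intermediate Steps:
$d{\left(s,n \right)} = \frac{13}{2} + \frac{n}{2}$ ($d{\left(s,n \right)} = - \frac{3}{2} + \frac{16 + n}{2} = - \frac{3}{2} + \left(8 + \frac{n}{2}\right) = \frac{13}{2} + \frac{n}{2}$)
$d^{2}{\left(-4,2 - 14 \right)} = \left(\frac{13}{2} + \frac{2 - 14}{2}\right)^{2} = \left(\frac{13}{2} + \frac{1}{2} \left(-12\right)\right)^{2} = \left(\frac{13}{2} - 6\right)^{2} = \left(\frac{1}{2}\right)^{2} = \frac{1}{4}$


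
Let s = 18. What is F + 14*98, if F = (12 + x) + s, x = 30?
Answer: 1432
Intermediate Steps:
F = 60 (F = (12 + 30) + 18 = 42 + 18 = 60)
F + 14*98 = 60 + 14*98 = 60 + 1372 = 1432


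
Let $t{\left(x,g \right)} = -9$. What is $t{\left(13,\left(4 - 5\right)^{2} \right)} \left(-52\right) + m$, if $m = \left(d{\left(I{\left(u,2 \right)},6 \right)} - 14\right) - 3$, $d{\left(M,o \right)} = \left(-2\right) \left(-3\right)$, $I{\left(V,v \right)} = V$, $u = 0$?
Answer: $457$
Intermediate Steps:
$d{\left(M,o \right)} = 6$
$m = -11$ ($m = \left(6 - 14\right) - 3 = -8 - 3 = -11$)
$t{\left(13,\left(4 - 5\right)^{2} \right)} \left(-52\right) + m = \left(-9\right) \left(-52\right) - 11 = 468 - 11 = 457$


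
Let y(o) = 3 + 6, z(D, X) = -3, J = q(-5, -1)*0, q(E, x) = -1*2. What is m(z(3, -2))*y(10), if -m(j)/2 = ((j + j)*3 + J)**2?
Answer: -5832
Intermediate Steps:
q(E, x) = -2
J = 0 (J = -2*0 = 0)
y(o) = 9
m(j) = -72*j**2 (m(j) = -2*((j + j)*3 + 0)**2 = -2*((2*j)*3 + 0)**2 = -2*(6*j + 0)**2 = -2*36*j**2 = -72*j**2)
m(z(3, -2))*y(10) = -72*(-3)**2*9 = -72*9*9 = -648*9 = -5832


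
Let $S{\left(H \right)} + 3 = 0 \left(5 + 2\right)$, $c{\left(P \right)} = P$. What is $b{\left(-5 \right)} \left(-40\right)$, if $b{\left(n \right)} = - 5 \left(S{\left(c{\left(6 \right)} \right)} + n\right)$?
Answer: $-1600$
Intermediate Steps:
$S{\left(H \right)} = -3$ ($S{\left(H \right)} = -3 + 0 \left(5 + 2\right) = -3 + 0 \cdot 7 = -3 + 0 = -3$)
$b{\left(n \right)} = 15 - 5 n$ ($b{\left(n \right)} = - 5 \left(-3 + n\right) = 15 - 5 n$)
$b{\left(-5 \right)} \left(-40\right) = \left(15 - -25\right) \left(-40\right) = \left(15 + 25\right) \left(-40\right) = 40 \left(-40\right) = -1600$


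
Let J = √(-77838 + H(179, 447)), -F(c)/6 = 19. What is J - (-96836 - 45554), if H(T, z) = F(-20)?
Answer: 142390 + 8*I*√1218 ≈ 1.4239e+5 + 279.2*I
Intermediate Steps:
F(c) = -114 (F(c) = -6*19 = -114)
H(T, z) = -114
J = 8*I*√1218 (J = √(-77838 - 114) = √(-77952) = 8*I*√1218 ≈ 279.2*I)
J - (-96836 - 45554) = 8*I*√1218 - (-96836 - 45554) = 8*I*√1218 - 1*(-142390) = 8*I*√1218 + 142390 = 142390 + 8*I*√1218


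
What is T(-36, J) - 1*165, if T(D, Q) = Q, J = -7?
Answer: -172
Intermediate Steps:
T(-36, J) - 1*165 = -7 - 1*165 = -7 - 165 = -172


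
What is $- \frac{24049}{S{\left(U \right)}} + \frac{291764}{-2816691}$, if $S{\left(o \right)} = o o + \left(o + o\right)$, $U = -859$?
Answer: $- \frac{282524463391}{2073543696633} \approx -0.13625$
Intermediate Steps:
$S{\left(o \right)} = o^{2} + 2 o$
$- \frac{24049}{S{\left(U \right)}} + \frac{291764}{-2816691} = - \frac{24049}{\left(-859\right) \left(2 - 859\right)} + \frac{291764}{-2816691} = - \frac{24049}{\left(-859\right) \left(-857\right)} + 291764 \left(- \frac{1}{2816691}\right) = - \frac{24049}{736163} - \frac{291764}{2816691} = - \frac{282524463391}{2073543696633}$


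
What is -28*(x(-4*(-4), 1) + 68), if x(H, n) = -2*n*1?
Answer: -1848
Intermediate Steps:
x(H, n) = -2*n
-28*(x(-4*(-4), 1) + 68) = -28*(-2*1 + 68) = -28*(-2 + 68) = -28*66 = -1848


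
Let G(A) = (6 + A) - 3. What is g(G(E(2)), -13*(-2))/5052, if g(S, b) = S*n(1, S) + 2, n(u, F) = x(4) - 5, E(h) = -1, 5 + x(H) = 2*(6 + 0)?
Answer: 1/842 ≈ 0.0011876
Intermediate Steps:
x(H) = 7 (x(H) = -5 + 2*(6 + 0) = -5 + 2*6 = -5 + 12 = 7)
G(A) = 3 + A
n(u, F) = 2 (n(u, F) = 7 - 5 = 2)
g(S, b) = 2 + 2*S (g(S, b) = S*2 + 2 = 2*S + 2 = 2 + 2*S)
g(G(E(2)), -13*(-2))/5052 = (2 + 2*(3 - 1))/5052 = (2 + 2*2)*(1/5052) = (2 + 4)*(1/5052) = 6*(1/5052) = 1/842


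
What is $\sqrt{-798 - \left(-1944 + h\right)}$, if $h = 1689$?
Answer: $i \sqrt{543} \approx 23.302 i$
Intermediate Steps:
$\sqrt{-798 - \left(-1944 + h\right)} = \sqrt{-798 + \left(1944 - 1689\right)} = \sqrt{-798 + 255} = \sqrt{-543} = i \sqrt{543}$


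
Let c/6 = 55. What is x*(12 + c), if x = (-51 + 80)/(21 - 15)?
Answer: 1653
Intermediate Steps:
c = 330 (c = 6*55 = 330)
x = 29/6 ≈ 4.8333
x*(12 + c) = 29*(12 + 330)/6 = (29/6)*342 = 1653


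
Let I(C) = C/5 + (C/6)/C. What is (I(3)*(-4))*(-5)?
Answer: 46/3 ≈ 15.333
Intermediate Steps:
I(C) = ⅙ + C/5 (I(C) = C*(⅕) + (C*(⅙))/C = C/5 + (C/6)/C = C/5 + ⅙ = ⅙ + C/5)
(I(3)*(-4))*(-5) = ((⅙ + (⅕)*3)*(-4))*(-5) = ((⅙ + ⅗)*(-4))*(-5) = ((23/30)*(-4))*(-5) = -46/15*(-5) = 46/3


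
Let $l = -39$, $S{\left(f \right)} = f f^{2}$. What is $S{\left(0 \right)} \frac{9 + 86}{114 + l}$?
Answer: $0$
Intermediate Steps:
$S{\left(f \right)} = f^{3}$
$S{\left(0 \right)} \frac{9 + 86}{114 + l} = 0^{3} \frac{9 + 86}{114 - 39} = 0 \cdot \frac{95}{75} = 0 \cdot 95 \cdot \frac{1}{75} = 0 \cdot \frac{19}{15} = 0$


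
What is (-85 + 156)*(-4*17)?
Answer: -4828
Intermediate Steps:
(-85 + 156)*(-4*17) = 71*(-68) = -4828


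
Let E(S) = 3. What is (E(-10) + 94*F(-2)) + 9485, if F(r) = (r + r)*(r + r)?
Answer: 10992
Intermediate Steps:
F(r) = 4*r² (F(r) = (2*r)*(2*r) = 4*r²)
(E(-10) + 94*F(-2)) + 9485 = (3 + 94*(4*(-2)²)) + 9485 = (3 + 94*(4*4)) + 9485 = (3 + 94*16) + 9485 = (3 + 1504) + 9485 = 1507 + 9485 = 10992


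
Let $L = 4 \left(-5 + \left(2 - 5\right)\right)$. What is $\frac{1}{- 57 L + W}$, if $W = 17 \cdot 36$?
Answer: $\frac{1}{2436} \approx 0.00041051$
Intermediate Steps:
$L = -32$ ($L = 4 \left(-5 + \left(2 - 5\right)\right) = 4 \left(-5 - 3\right) = 4 \left(-8\right) = -32$)
$W = 612$
$\frac{1}{- 57 L + W} = \frac{1}{\left(-57\right) \left(-32\right) + 612} = \frac{1}{1824 + 612} = \frac{1}{2436}$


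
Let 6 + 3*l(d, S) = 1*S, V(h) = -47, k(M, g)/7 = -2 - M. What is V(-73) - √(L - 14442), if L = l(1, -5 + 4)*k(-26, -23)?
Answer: -47 - I*√14834 ≈ -47.0 - 121.79*I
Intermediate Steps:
k(M, g) = -14 - 7*M (k(M, g) = 7*(-2 - M) = -14 - 7*M)
l(d, S) = -2 + S/3 (l(d, S) = -2 + (1*S)/3 = -2 + S/3)
L = -392 (L = (-2 + (-5 + 4)/3)*(-14 - 7*(-26)) = (-2 + (⅓)*(-1))*(-14 + 182) = (-2 - ⅓)*168 = -7/3*168 = -392)
V(-73) - √(L - 14442) = -47 - √(-392 - 14442) = -47 - √(-14834) = -47 - I*√14834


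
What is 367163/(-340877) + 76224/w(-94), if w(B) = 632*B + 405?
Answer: -47646726937/20112765631 ≈ -2.3690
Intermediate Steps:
w(B) = 405 + 632*B
367163/(-340877) + 76224/w(-94) = 367163/(-340877) + 76224/(405 + 632*(-94)) = 367163*(-1/340877) + 76224/(405 - 59408) = -367163/340877 + 76224/(-59003) = -367163/340877 + 76224*(-1/59003) = -367163/340877 - 76224/59003 = -47646726937/20112765631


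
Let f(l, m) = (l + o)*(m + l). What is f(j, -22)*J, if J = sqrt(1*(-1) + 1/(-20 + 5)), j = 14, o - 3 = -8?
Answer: -96*I*sqrt(15)/5 ≈ -74.361*I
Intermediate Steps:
o = -5 (o = 3 - 8 = -5)
f(l, m) = (-5 + l)*(l + m) (f(l, m) = (l - 5)*(m + l) = (-5 + l)*(l + m))
J = 4*I*sqrt(15)/15 (J = sqrt(-1 + 1/(-15)) = sqrt(-1 - 1/15) = sqrt(-16/15) = 4*I*sqrt(15)/15 ≈ 1.0328*I)
f(j, -22)*J = (14**2 - 5*14 - 5*(-22) + 14*(-22))*(4*I*sqrt(15)/15) = (196 - 70 + 110 - 308)*(4*I*sqrt(15)/15) = -96*I*sqrt(15)/5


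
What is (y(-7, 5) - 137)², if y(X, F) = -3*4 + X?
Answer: 24336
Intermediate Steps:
y(X, F) = -12 + X
(y(-7, 5) - 137)² = ((-12 - 7) - 137)² = (-19 - 137)² = (-156)² = 24336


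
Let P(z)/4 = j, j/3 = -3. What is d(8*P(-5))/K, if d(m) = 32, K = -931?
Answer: -32/931 ≈ -0.034372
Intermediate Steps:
j = -9 (j = 3*(-3) = -9)
P(z) = -36 (P(z) = 4*(-9) = -36)
d(8*P(-5))/K = 32/(-931) = 32*(-1/931) = -32/931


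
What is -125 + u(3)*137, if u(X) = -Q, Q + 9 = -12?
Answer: 2752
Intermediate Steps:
Q = -21 (Q = -9 - 12 = -21)
u(X) = 21 (u(X) = -1*(-21) = 21)
-125 + u(3)*137 = -125 + 21*137 = -125 + 2877 = 2752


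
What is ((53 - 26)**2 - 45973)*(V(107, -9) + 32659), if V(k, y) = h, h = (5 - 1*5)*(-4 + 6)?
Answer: -1477623796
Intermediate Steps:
h = 0 (h = (5 - 5)*2 = 0*2 = 0)
V(k, y) = 0
((53 - 26)**2 - 45973)*(V(107, -9) + 32659) = ((53 - 26)**2 - 45973)*(0 + 32659) = (27**2 - 45973)*32659 = (729 - 45973)*32659 = -45244*32659 = -1477623796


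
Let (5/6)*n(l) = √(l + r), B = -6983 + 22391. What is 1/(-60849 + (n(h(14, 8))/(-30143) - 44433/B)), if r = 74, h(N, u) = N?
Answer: -4051300927691628910000/246529293135486430859785033 + 5300846699520*√22/246529293135486430859785033 ≈ -1.6433e-5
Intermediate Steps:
B = 15408
n(l) = 6*√(74 + l)/5 (n(l) = 6*√(l + 74)/5 = 6*√(74 + l)/5)
1/(-60849 + (n(h(14, 8))/(-30143) - 44433/B)) = 1/(-60849 + ((6*√(74 + 14)/5)/(-30143) - 44433/15408)) = 1/(-60849 + ((6*√88/5)*(-1/30143) - 44433*1/15408)) = 1/(-60849 + ((6*(2*√22)/5)*(-1/30143) - 4937/1712)) = 1/(-60849 + ((12*√22/5)*(-1/30143) - 4937/1712)) = 1/(-60849 + (-12*√22/150715 - 4937/1712)) = 1/(-60849 + (-4937/1712 - 12*√22/150715)) = 1/(-104178425/1712 - 12*√22/150715)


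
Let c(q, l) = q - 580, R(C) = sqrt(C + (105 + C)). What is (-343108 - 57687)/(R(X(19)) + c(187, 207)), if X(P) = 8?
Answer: 400795/382 ≈ 1049.2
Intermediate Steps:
R(C) = sqrt(105 + 2*C)
c(q, l) = -580 + q
(-343108 - 57687)/(R(X(19)) + c(187, 207)) = (-343108 - 57687)/(sqrt(105 + 2*8) + (-580 + 187)) = -400795/(sqrt(105 + 16) - 393) = -400795/(sqrt(121) - 393) = -400795/(11 - 393) = -400795/(-382) = -400795*(-1/382) = 400795/382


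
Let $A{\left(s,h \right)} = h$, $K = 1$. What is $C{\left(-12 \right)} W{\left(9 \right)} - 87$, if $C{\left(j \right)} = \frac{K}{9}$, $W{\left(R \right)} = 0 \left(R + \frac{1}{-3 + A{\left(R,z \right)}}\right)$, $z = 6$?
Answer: $-87$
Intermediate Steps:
$W{\left(R \right)} = 0$ ($W{\left(R \right)} = 0 \left(R + \frac{1}{-3 + 6}\right) = 0 \left(R + \frac{1}{3}\right) = 0 \left(\frac{1}{3} + R\right) = 0$)
$C{\left(j \right)} = \frac{1}{9}$ ($C{\left(j \right)} = 1 \cdot \frac{1}{9} = \frac{1}{9}$)
$C{\left(-12 \right)} W{\left(9 \right)} - 87 = \frac{1}{9} \cdot 0 - 87 = 0 - 87 = -87$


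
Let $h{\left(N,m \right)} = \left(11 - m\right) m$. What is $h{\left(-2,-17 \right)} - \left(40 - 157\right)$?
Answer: $-359$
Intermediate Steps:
$h{\left(N,m \right)} = m \left(11 - m\right)$
$h{\left(-2,-17 \right)} - \left(40 - 157\right) = - 17 \left(11 - -17\right) - \left(40 - 157\right) = - 17 \left(11 + 17\right) - \left(40 - 157\right) = \left(-17\right) 28 - -117 = -476 + 117 = -359$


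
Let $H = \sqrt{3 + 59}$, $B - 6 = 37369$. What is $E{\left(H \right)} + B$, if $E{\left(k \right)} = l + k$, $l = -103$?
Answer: $37272 + \sqrt{62} \approx 37280.0$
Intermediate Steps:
$B = 37375$ ($B = 6 + 37369 = 37375$)
$H = \sqrt{62} \approx 7.874$
$E{\left(k \right)} = -103 + k$
$E{\left(H \right)} + B = \left(-103 + \sqrt{62}\right) + 37375 = 37272 + \sqrt{62}$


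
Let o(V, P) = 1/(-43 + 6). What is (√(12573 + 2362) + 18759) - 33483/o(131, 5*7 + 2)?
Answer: 1257630 + √14935 ≈ 1.2578e+6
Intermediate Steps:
o(V, P) = -1/37 (o(V, P) = 1/(-37) = -1/37)
(√(12573 + 2362) + 18759) - 33483/o(131, 5*7 + 2) = (√(12573 + 2362) + 18759) - 33483/(-1/37) = (√14935 + 18759) - 33483*(-37) = (18759 + √14935) + 1238871 = 1257630 + √14935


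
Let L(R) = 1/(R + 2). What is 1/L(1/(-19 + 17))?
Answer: 3/2 ≈ 1.5000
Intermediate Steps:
L(R) = 1/(2 + R)
1/L(1/(-19 + 17)) = 1/(1/(2 + 1/(-19 + 17))) = 1/(1/(2 + 1/(-2))) = 1/(1/(2 - ½)) = 1/(1/(3/2)) = 1/(⅔) = 3/2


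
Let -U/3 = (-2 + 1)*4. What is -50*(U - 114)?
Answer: 5100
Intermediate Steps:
U = 12 (U = -3*(-2 + 1)*4 = -(-3)*4 = -3*(-4) = 12)
-50*(U - 114) = -50*(12 - 114) = -50*(-102) = 5100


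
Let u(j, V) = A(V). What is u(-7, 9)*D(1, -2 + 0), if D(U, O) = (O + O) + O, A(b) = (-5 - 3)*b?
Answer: 432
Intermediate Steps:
A(b) = -8*b
D(U, O) = 3*O (D(U, O) = 2*O + O = 3*O)
u(j, V) = -8*V
u(-7, 9)*D(1, -2 + 0) = (-8*9)*(3*(-2 + 0)) = -216*(-2) = -72*(-6) = 432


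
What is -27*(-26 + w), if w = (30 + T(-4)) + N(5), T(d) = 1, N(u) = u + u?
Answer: -405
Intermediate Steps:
N(u) = 2*u
w = 41 (w = (30 + 1) + 2*5 = 31 + 10 = 41)
-27*(-26 + w) = -27*(-26 + 41) = -27*15 = -405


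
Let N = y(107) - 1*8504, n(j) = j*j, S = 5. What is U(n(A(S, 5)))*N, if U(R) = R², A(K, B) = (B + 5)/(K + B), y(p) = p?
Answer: -8397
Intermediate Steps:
A(K, B) = (5 + B)/(B + K)
n(j) = j²
N = -8397 (N = 107 - 1*8504 = 107 - 8504 = -8397)
U(n(A(S, 5)))*N = (((5 + 5)/(5 + 5))²)²*(-8397) = ((10/10)²)²*(-8397) = (((⅒)*10)²)²*(-8397) = (1²)²*(-8397) = 1²*(-8397) = 1*(-8397) = -8397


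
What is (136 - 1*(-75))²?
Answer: 44521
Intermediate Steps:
(136 - 1*(-75))² = (136 + 75)² = 211² = 44521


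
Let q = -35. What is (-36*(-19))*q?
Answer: -23940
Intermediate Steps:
(-36*(-19))*q = -36*(-19)*(-35) = 684*(-35) = -23940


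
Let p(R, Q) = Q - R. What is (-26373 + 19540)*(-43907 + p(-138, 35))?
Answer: 298834422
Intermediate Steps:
(-26373 + 19540)*(-43907 + p(-138, 35)) = (-26373 + 19540)*(-43907 + (35 - 1*(-138))) = -6833*(-43907 + (35 + 138)) = -6833*(-43907 + 173) = -6833*(-43734) = 298834422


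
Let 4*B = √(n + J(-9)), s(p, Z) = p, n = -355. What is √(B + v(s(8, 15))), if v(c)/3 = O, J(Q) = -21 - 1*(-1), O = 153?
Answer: √(1836 + 5*I*√15)/2 ≈ 21.425 + 0.11298*I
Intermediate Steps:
J(Q) = -20 (J(Q) = -21 + 1 = -20)
v(c) = 459 (v(c) = 3*153 = 459)
B = 5*I*√15/4 (B = √(-355 - 20)/4 = √(-375)/4 = (5*I*√15)/4 = 5*I*√15/4 ≈ 4.8412*I)
√(B + v(s(8, 15))) = √(5*I*√15/4 + 459) = √(459 + 5*I*√15/4)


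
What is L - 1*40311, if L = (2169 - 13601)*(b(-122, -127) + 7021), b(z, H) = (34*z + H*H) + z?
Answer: -215876471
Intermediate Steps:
b(z, H) = H² + 35*z (b(z, H) = (34*z + H²) + z = (H² + 34*z) + z = H² + 35*z)
L = -215836160 (L = (2169 - 13601)*(((-127)² + 35*(-122)) + 7021) = -11432*((16129 - 4270) + 7021) = -11432*(11859 + 7021) = -11432*18880 = -215836160)
L - 1*40311 = -215836160 - 1*40311 = -215836160 - 40311 = -215876471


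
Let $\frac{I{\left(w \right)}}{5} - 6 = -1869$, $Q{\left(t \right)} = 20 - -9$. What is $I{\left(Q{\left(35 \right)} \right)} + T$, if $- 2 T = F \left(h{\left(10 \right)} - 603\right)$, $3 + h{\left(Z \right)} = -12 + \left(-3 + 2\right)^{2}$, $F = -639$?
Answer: $- \frac{412893}{2} \approx -2.0645 \cdot 10^{5}$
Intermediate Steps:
$Q{\left(t \right)} = 29$ ($Q{\left(t \right)} = 20 + 9 = 29$)
$I{\left(w \right)} = -9315$ ($I{\left(w \right)} = 30 + 5 \left(-1869\right) = 30 - 9345 = -9315$)
$h{\left(Z \right)} = -14$ ($h{\left(Z \right)} = -3 - \left(12 - \left(-3 + 2\right)^{2}\right) = -3 - \left(12 - \left(-1\right)^{2}\right) = -3 + \left(-12 + 1\right) = -3 - 11 = -14$)
$T = - \frac{394263}{2}$ ($T = - \frac{\left(-639\right) \left(-14 - 603\right)}{2} = - \frac{\left(-639\right) \left(-617\right)}{2} = \left(- \frac{1}{2}\right) 394263 = - \frac{394263}{2} \approx -1.9713 \cdot 10^{5}$)
$I{\left(Q{\left(35 \right)} \right)} + T = -9315 - \frac{394263}{2} = - \frac{412893}{2}$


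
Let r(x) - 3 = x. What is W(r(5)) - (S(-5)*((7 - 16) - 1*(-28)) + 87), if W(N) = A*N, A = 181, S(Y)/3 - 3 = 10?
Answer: 620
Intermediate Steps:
S(Y) = 39 (S(Y) = 9 + 3*10 = 9 + 30 = 39)
r(x) = 3 + x
W(N) = 181*N
W(r(5)) - (S(-5)*((7 - 16) - 1*(-28)) + 87) = 181*(3 + 5) - (39*((7 - 16) - 1*(-28)) + 87) = 181*8 - (39*(-9 + 28) + 87) = 1448 - (39*19 + 87) = 1448 - (741 + 87) = 1448 - 1*828 = 1448 - 828 = 620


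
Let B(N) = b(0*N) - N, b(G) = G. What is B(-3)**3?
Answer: 27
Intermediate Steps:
B(N) = -N (B(N) = 0*N - N = 0 - N = -N)
B(-3)**3 = (-1*(-3))**3 = 3**3 = 27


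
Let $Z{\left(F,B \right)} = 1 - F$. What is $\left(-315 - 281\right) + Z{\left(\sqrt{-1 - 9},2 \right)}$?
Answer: $-595 - i \sqrt{10} \approx -595.0 - 3.1623 i$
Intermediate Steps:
$\left(-315 - 281\right) + Z{\left(\sqrt{-1 - 9},2 \right)} = \left(-315 - 281\right) + \left(1 - \sqrt{-1 - 9}\right) = -596 + \left(1 - \sqrt{-10}\right) = -596 + \left(1 - i \sqrt{10}\right) = -595 - i \sqrt{10}$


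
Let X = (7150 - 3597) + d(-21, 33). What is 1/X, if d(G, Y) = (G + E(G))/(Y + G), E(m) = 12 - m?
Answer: 1/3554 ≈ 0.00028137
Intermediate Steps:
d(G, Y) = 12/(G + Y) (d(G, Y) = (G + (12 - G))/(Y + G) = 12/(G + Y))
X = 3554 (X = (7150 - 3597) + 12/(-21 + 33) = 3553 + 12/12 = 3553 + 12*(1/12) = 3553 + 1 = 3554)
1/X = 1/3554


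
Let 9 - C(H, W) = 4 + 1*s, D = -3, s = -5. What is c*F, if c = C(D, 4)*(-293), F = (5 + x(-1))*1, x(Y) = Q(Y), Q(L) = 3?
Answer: -23440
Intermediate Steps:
C(H, W) = 10 (C(H, W) = 9 - (4 + 1*(-5)) = 9 - (4 - 5) = 9 - 1*(-1) = 9 + 1 = 10)
x(Y) = 3
F = 8 (F = (5 + 3)*1 = 8*1 = 8)
c = -2930 (c = 10*(-293) = -2930)
c*F = -2930*8 = -23440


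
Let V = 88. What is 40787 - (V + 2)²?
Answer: 32687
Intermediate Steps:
40787 - (V + 2)² = 40787 - (88 + 2)² = 40787 - 1*90² = 40787 - 1*8100 = 40787 - 8100 = 32687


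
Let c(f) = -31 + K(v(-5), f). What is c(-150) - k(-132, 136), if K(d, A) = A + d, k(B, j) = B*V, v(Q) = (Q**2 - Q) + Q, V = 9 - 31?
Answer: -3060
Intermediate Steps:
V = -22
v(Q) = Q**2
k(B, j) = -22*B (k(B, j) = B*(-22) = -22*B)
c(f) = -6 + f (c(f) = -31 + (f + (-5)**2) = -31 + (f + 25) = -31 + (25 + f) = -6 + f)
c(-150) - k(-132, 136) = (-6 - 150) - (-22)*(-132) = -156 - 1*2904 = -156 - 2904 = -3060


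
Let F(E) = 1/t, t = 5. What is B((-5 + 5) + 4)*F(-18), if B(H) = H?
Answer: 4/5 ≈ 0.80000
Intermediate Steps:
F(E) = 1/5
B((-5 + 5) + 4)*F(-18) = ((-5 + 5) + 4)*(1/5) = (0 + 4)*(1/5) = 4*(1/5) = 4/5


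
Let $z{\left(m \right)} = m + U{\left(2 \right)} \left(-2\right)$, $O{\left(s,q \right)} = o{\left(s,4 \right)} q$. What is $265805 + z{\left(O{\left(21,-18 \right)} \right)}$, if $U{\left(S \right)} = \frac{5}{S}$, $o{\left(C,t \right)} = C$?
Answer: $265422$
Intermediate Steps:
$O{\left(s,q \right)} = q s$ ($O{\left(s,q \right)} = s q = q s$)
$z{\left(m \right)} = -5 + m$ ($z{\left(m \right)} = m + \frac{5}{2} \left(-2\right) = m - 5 = -5 + m$)
$265805 + z{\left(O{\left(21,-18 \right)} \right)} = 265805 - 383 = 265422$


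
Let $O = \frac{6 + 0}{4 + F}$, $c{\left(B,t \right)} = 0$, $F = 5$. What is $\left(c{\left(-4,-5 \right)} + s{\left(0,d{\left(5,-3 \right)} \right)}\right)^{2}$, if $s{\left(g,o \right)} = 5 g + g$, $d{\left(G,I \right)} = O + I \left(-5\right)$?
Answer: $0$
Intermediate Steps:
$O = \frac{2}{3}$ ($O = \frac{6 + 0}{4 + 5} = \frac{6}{9} = 6 \cdot \frac{1}{9} = \frac{2}{3} \approx 0.66667$)
$d{\left(G,I \right)} = \frac{2}{3} - 5 I$ ($d{\left(G,I \right)} = \frac{2}{3} + I \left(-5\right) = \frac{2}{3} - 5 I$)
$s{\left(g,o \right)} = 6 g$
$\left(c{\left(-4,-5 \right)} + s{\left(0,d{\left(5,-3 \right)} \right)}\right)^{2} = \left(0 + 6 \cdot 0\right)^{2} = \left(0 + 0\right)^{2} = 0^{2} = 0$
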